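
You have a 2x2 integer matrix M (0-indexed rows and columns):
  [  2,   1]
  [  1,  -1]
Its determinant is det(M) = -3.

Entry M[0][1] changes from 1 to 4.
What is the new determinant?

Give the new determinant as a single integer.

Answer: -6

Derivation:
det is linear in row 0: changing M[0][1] by delta changes det by delta * cofactor(0,1).
Cofactor C_01 = (-1)^(0+1) * minor(0,1) = -1
Entry delta = 4 - 1 = 3
Det delta = 3 * -1 = -3
New det = -3 + -3 = -6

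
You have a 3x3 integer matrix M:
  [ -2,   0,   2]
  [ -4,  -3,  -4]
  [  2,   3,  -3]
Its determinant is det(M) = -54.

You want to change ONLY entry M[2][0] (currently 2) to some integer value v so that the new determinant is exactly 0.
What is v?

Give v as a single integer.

Answer: 11

Derivation:
det is linear in entry M[2][0]: det = old_det + (v - 2) * C_20
Cofactor C_20 = 6
Want det = 0: -54 + (v - 2) * 6 = 0
  (v - 2) = 54 / 6 = 9
  v = 2 + (9) = 11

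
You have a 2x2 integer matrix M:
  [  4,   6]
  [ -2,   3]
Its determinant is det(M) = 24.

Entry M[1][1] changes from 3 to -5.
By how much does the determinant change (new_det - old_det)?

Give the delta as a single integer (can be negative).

Answer: -32

Derivation:
Cofactor C_11 = 4
Entry delta = -5 - 3 = -8
Det delta = entry_delta * cofactor = -8 * 4 = -32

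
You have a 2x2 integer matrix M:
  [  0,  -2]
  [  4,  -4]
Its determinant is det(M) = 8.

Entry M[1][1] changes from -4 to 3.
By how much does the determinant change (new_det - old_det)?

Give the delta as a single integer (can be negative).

Answer: 0

Derivation:
Cofactor C_11 = 0
Entry delta = 3 - -4 = 7
Det delta = entry_delta * cofactor = 7 * 0 = 0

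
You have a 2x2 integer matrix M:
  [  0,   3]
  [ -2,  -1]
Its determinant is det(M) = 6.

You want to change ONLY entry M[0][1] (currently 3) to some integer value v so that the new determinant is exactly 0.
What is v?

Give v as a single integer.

Answer: 0

Derivation:
det is linear in entry M[0][1]: det = old_det + (v - 3) * C_01
Cofactor C_01 = 2
Want det = 0: 6 + (v - 3) * 2 = 0
  (v - 3) = -6 / 2 = -3
  v = 3 + (-3) = 0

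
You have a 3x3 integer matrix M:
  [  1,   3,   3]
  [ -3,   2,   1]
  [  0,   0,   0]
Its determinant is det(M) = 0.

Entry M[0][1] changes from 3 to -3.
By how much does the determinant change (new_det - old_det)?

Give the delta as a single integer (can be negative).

Answer: 0

Derivation:
Cofactor C_01 = 0
Entry delta = -3 - 3 = -6
Det delta = entry_delta * cofactor = -6 * 0 = 0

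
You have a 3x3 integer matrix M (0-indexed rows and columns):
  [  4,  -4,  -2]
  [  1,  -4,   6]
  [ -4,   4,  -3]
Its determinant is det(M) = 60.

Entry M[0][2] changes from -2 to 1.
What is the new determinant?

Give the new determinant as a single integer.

det is linear in row 0: changing M[0][2] by delta changes det by delta * cofactor(0,2).
Cofactor C_02 = (-1)^(0+2) * minor(0,2) = -12
Entry delta = 1 - -2 = 3
Det delta = 3 * -12 = -36
New det = 60 + -36 = 24

Answer: 24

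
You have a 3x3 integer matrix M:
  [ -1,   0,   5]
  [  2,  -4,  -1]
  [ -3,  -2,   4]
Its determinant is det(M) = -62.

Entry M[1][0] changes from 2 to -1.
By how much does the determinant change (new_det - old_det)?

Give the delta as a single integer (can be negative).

Cofactor C_10 = -10
Entry delta = -1 - 2 = -3
Det delta = entry_delta * cofactor = -3 * -10 = 30

Answer: 30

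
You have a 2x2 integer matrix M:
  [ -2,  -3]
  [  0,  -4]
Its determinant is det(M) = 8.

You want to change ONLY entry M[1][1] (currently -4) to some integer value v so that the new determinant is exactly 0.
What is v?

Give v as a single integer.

Answer: 0

Derivation:
det is linear in entry M[1][1]: det = old_det + (v - -4) * C_11
Cofactor C_11 = -2
Want det = 0: 8 + (v - -4) * -2 = 0
  (v - -4) = -8 / -2 = 4
  v = -4 + (4) = 0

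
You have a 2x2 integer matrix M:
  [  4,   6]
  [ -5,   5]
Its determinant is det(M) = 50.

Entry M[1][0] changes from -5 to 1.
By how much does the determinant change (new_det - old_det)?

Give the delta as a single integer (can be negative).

Cofactor C_10 = -6
Entry delta = 1 - -5 = 6
Det delta = entry_delta * cofactor = 6 * -6 = -36

Answer: -36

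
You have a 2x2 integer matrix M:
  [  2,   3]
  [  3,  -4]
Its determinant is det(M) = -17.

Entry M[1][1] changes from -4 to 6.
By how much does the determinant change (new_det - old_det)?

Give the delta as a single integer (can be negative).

Cofactor C_11 = 2
Entry delta = 6 - -4 = 10
Det delta = entry_delta * cofactor = 10 * 2 = 20

Answer: 20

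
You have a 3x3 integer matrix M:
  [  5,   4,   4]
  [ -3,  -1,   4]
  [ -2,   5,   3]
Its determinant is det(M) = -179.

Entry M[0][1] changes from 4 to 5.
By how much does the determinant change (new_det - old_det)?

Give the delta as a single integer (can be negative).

Cofactor C_01 = 1
Entry delta = 5 - 4 = 1
Det delta = entry_delta * cofactor = 1 * 1 = 1

Answer: 1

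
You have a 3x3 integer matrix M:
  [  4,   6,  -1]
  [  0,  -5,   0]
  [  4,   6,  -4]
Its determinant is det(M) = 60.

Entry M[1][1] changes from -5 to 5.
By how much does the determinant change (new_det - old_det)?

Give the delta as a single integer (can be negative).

Answer: -120

Derivation:
Cofactor C_11 = -12
Entry delta = 5 - -5 = 10
Det delta = entry_delta * cofactor = 10 * -12 = -120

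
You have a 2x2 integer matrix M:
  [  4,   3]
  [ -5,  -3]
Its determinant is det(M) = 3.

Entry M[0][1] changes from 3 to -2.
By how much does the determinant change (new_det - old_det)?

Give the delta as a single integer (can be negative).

Cofactor C_01 = 5
Entry delta = -2 - 3 = -5
Det delta = entry_delta * cofactor = -5 * 5 = -25

Answer: -25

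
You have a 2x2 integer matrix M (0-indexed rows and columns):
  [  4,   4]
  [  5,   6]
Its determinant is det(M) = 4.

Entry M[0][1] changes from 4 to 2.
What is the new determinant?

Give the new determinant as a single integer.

Answer: 14

Derivation:
det is linear in row 0: changing M[0][1] by delta changes det by delta * cofactor(0,1).
Cofactor C_01 = (-1)^(0+1) * minor(0,1) = -5
Entry delta = 2 - 4 = -2
Det delta = -2 * -5 = 10
New det = 4 + 10 = 14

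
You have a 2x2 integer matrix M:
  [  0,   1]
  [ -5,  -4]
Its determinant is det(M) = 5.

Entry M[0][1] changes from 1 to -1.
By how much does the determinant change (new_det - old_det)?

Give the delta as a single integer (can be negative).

Cofactor C_01 = 5
Entry delta = -1 - 1 = -2
Det delta = entry_delta * cofactor = -2 * 5 = -10

Answer: -10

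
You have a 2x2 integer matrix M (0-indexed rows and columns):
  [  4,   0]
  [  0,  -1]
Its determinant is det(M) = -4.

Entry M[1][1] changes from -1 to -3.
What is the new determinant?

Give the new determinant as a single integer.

Answer: -12

Derivation:
det is linear in row 1: changing M[1][1] by delta changes det by delta * cofactor(1,1).
Cofactor C_11 = (-1)^(1+1) * minor(1,1) = 4
Entry delta = -3 - -1 = -2
Det delta = -2 * 4 = -8
New det = -4 + -8 = -12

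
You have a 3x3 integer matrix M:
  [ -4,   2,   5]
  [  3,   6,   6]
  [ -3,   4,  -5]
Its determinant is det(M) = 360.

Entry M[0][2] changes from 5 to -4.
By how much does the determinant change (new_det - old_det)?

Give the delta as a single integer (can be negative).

Answer: -270

Derivation:
Cofactor C_02 = 30
Entry delta = -4 - 5 = -9
Det delta = entry_delta * cofactor = -9 * 30 = -270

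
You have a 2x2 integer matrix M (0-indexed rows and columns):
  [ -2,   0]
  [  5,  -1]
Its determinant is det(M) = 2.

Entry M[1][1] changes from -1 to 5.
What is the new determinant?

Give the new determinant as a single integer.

det is linear in row 1: changing M[1][1] by delta changes det by delta * cofactor(1,1).
Cofactor C_11 = (-1)^(1+1) * minor(1,1) = -2
Entry delta = 5 - -1 = 6
Det delta = 6 * -2 = -12
New det = 2 + -12 = -10

Answer: -10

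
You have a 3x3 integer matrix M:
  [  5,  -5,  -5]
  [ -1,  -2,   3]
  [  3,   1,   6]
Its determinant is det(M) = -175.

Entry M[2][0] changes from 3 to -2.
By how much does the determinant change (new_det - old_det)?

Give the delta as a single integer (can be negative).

Cofactor C_20 = -25
Entry delta = -2 - 3 = -5
Det delta = entry_delta * cofactor = -5 * -25 = 125

Answer: 125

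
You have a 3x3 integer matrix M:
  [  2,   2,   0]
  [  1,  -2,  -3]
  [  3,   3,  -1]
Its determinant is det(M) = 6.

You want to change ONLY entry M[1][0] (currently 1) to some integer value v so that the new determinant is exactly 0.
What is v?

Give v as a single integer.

det is linear in entry M[1][0]: det = old_det + (v - 1) * C_10
Cofactor C_10 = 2
Want det = 0: 6 + (v - 1) * 2 = 0
  (v - 1) = -6 / 2 = -3
  v = 1 + (-3) = -2

Answer: -2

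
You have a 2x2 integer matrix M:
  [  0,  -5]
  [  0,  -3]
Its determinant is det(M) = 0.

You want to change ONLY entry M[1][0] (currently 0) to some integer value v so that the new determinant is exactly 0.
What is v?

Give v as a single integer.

det is linear in entry M[1][0]: det = old_det + (v - 0) * C_10
Cofactor C_10 = 5
Want det = 0: 0 + (v - 0) * 5 = 0
  (v - 0) = 0 / 5 = 0
  v = 0 + (0) = 0

Answer: 0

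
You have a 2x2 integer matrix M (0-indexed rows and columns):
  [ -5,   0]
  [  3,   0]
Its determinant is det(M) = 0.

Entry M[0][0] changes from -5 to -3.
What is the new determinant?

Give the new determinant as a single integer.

Answer: 0

Derivation:
det is linear in row 0: changing M[0][0] by delta changes det by delta * cofactor(0,0).
Cofactor C_00 = (-1)^(0+0) * minor(0,0) = 0
Entry delta = -3 - -5 = 2
Det delta = 2 * 0 = 0
New det = 0 + 0 = 0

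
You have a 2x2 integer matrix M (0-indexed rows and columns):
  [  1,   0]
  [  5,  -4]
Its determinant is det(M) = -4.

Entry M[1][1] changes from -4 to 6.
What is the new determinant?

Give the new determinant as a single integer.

Answer: 6

Derivation:
det is linear in row 1: changing M[1][1] by delta changes det by delta * cofactor(1,1).
Cofactor C_11 = (-1)^(1+1) * minor(1,1) = 1
Entry delta = 6 - -4 = 10
Det delta = 10 * 1 = 10
New det = -4 + 10 = 6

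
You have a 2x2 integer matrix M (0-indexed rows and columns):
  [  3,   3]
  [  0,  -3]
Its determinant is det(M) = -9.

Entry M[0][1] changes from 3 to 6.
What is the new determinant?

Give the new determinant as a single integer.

Answer: -9

Derivation:
det is linear in row 0: changing M[0][1] by delta changes det by delta * cofactor(0,1).
Cofactor C_01 = (-1)^(0+1) * minor(0,1) = 0
Entry delta = 6 - 3 = 3
Det delta = 3 * 0 = 0
New det = -9 + 0 = -9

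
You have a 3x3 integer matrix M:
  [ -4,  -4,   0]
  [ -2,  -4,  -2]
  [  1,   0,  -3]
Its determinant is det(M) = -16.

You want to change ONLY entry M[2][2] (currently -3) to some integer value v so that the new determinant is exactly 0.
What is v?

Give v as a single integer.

det is linear in entry M[2][2]: det = old_det + (v - -3) * C_22
Cofactor C_22 = 8
Want det = 0: -16 + (v - -3) * 8 = 0
  (v - -3) = 16 / 8 = 2
  v = -3 + (2) = -1

Answer: -1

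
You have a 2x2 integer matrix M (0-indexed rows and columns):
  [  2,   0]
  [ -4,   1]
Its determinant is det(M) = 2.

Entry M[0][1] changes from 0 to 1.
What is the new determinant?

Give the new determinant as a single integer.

det is linear in row 0: changing M[0][1] by delta changes det by delta * cofactor(0,1).
Cofactor C_01 = (-1)^(0+1) * minor(0,1) = 4
Entry delta = 1 - 0 = 1
Det delta = 1 * 4 = 4
New det = 2 + 4 = 6

Answer: 6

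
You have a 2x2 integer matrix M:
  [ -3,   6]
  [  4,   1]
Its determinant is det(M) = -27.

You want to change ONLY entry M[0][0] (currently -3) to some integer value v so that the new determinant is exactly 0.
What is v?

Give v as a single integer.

det is linear in entry M[0][0]: det = old_det + (v - -3) * C_00
Cofactor C_00 = 1
Want det = 0: -27 + (v - -3) * 1 = 0
  (v - -3) = 27 / 1 = 27
  v = -3 + (27) = 24

Answer: 24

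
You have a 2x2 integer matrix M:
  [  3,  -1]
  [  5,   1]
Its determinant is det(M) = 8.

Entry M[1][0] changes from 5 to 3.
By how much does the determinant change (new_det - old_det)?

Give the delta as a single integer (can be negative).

Cofactor C_10 = 1
Entry delta = 3 - 5 = -2
Det delta = entry_delta * cofactor = -2 * 1 = -2

Answer: -2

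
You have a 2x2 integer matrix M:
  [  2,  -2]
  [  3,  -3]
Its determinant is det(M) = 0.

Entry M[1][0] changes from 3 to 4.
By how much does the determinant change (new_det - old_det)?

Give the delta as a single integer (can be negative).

Cofactor C_10 = 2
Entry delta = 4 - 3 = 1
Det delta = entry_delta * cofactor = 1 * 2 = 2

Answer: 2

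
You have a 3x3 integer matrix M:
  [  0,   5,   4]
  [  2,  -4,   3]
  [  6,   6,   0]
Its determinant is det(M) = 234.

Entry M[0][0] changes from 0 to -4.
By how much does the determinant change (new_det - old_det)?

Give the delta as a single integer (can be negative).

Answer: 72

Derivation:
Cofactor C_00 = -18
Entry delta = -4 - 0 = -4
Det delta = entry_delta * cofactor = -4 * -18 = 72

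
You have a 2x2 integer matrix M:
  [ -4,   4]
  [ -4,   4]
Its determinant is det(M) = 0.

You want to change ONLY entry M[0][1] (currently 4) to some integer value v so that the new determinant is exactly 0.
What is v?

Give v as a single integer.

det is linear in entry M[0][1]: det = old_det + (v - 4) * C_01
Cofactor C_01 = 4
Want det = 0: 0 + (v - 4) * 4 = 0
  (v - 4) = 0 / 4 = 0
  v = 4 + (0) = 4

Answer: 4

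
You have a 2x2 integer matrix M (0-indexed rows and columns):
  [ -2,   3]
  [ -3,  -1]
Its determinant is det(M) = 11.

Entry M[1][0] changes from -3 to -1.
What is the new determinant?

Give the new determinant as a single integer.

det is linear in row 1: changing M[1][0] by delta changes det by delta * cofactor(1,0).
Cofactor C_10 = (-1)^(1+0) * minor(1,0) = -3
Entry delta = -1 - -3 = 2
Det delta = 2 * -3 = -6
New det = 11 + -6 = 5

Answer: 5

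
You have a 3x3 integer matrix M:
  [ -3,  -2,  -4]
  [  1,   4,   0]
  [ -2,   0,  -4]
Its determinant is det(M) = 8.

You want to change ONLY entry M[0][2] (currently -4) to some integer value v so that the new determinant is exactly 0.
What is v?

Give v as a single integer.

det is linear in entry M[0][2]: det = old_det + (v - -4) * C_02
Cofactor C_02 = 8
Want det = 0: 8 + (v - -4) * 8 = 0
  (v - -4) = -8 / 8 = -1
  v = -4 + (-1) = -5

Answer: -5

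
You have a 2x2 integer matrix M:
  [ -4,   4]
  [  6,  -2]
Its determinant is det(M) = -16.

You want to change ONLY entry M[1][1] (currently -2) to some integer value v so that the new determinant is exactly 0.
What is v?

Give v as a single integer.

Answer: -6

Derivation:
det is linear in entry M[1][1]: det = old_det + (v - -2) * C_11
Cofactor C_11 = -4
Want det = 0: -16 + (v - -2) * -4 = 0
  (v - -2) = 16 / -4 = -4
  v = -2 + (-4) = -6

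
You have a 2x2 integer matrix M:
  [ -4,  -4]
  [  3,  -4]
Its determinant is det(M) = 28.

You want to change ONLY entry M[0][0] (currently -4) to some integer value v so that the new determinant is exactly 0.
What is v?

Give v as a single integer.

Answer: 3

Derivation:
det is linear in entry M[0][0]: det = old_det + (v - -4) * C_00
Cofactor C_00 = -4
Want det = 0: 28 + (v - -4) * -4 = 0
  (v - -4) = -28 / -4 = 7
  v = -4 + (7) = 3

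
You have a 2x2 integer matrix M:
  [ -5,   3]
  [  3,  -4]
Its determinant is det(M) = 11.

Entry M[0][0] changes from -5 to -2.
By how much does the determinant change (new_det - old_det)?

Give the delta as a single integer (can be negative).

Cofactor C_00 = -4
Entry delta = -2 - -5 = 3
Det delta = entry_delta * cofactor = 3 * -4 = -12

Answer: -12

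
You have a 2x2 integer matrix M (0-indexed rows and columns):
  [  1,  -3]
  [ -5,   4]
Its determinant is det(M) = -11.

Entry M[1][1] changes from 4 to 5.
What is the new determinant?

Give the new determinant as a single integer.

det is linear in row 1: changing M[1][1] by delta changes det by delta * cofactor(1,1).
Cofactor C_11 = (-1)^(1+1) * minor(1,1) = 1
Entry delta = 5 - 4 = 1
Det delta = 1 * 1 = 1
New det = -11 + 1 = -10

Answer: -10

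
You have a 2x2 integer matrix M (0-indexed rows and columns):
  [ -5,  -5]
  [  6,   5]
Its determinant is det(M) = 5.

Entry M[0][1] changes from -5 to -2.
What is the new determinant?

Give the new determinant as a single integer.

det is linear in row 0: changing M[0][1] by delta changes det by delta * cofactor(0,1).
Cofactor C_01 = (-1)^(0+1) * minor(0,1) = -6
Entry delta = -2 - -5 = 3
Det delta = 3 * -6 = -18
New det = 5 + -18 = -13

Answer: -13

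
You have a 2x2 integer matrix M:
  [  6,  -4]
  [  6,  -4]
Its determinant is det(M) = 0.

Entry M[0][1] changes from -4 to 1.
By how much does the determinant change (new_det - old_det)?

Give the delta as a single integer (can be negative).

Cofactor C_01 = -6
Entry delta = 1 - -4 = 5
Det delta = entry_delta * cofactor = 5 * -6 = -30

Answer: -30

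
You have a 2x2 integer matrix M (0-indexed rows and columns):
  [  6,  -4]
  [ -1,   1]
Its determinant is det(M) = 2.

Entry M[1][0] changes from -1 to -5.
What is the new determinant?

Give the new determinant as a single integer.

Answer: -14

Derivation:
det is linear in row 1: changing M[1][0] by delta changes det by delta * cofactor(1,0).
Cofactor C_10 = (-1)^(1+0) * minor(1,0) = 4
Entry delta = -5 - -1 = -4
Det delta = -4 * 4 = -16
New det = 2 + -16 = -14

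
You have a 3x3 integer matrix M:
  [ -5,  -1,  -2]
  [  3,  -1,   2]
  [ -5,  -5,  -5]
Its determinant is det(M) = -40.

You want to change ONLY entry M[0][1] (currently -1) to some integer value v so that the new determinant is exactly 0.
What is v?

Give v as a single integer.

det is linear in entry M[0][1]: det = old_det + (v - -1) * C_01
Cofactor C_01 = 5
Want det = 0: -40 + (v - -1) * 5 = 0
  (v - -1) = 40 / 5 = 8
  v = -1 + (8) = 7

Answer: 7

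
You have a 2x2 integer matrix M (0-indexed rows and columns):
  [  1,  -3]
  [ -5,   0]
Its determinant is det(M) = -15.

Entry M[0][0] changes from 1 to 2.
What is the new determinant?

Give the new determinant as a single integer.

Answer: -15

Derivation:
det is linear in row 0: changing M[0][0] by delta changes det by delta * cofactor(0,0).
Cofactor C_00 = (-1)^(0+0) * minor(0,0) = 0
Entry delta = 2 - 1 = 1
Det delta = 1 * 0 = 0
New det = -15 + 0 = -15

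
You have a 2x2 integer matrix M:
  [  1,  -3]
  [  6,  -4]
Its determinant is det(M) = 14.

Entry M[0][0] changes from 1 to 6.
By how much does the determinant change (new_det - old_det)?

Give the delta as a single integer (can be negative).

Answer: -20

Derivation:
Cofactor C_00 = -4
Entry delta = 6 - 1 = 5
Det delta = entry_delta * cofactor = 5 * -4 = -20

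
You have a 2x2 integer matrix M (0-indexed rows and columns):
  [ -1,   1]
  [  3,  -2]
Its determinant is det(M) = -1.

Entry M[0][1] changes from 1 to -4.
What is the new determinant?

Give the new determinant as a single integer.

det is linear in row 0: changing M[0][1] by delta changes det by delta * cofactor(0,1).
Cofactor C_01 = (-1)^(0+1) * minor(0,1) = -3
Entry delta = -4 - 1 = -5
Det delta = -5 * -3 = 15
New det = -1 + 15 = 14

Answer: 14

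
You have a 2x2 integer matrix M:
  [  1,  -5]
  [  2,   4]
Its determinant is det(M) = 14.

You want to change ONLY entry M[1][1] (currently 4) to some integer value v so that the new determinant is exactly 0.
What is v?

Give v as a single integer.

Answer: -10

Derivation:
det is linear in entry M[1][1]: det = old_det + (v - 4) * C_11
Cofactor C_11 = 1
Want det = 0: 14 + (v - 4) * 1 = 0
  (v - 4) = -14 / 1 = -14
  v = 4 + (-14) = -10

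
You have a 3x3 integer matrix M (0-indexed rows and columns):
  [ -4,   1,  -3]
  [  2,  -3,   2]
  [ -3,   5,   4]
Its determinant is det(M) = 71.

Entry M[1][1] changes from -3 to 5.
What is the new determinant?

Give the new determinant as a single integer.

det is linear in row 1: changing M[1][1] by delta changes det by delta * cofactor(1,1).
Cofactor C_11 = (-1)^(1+1) * minor(1,1) = -25
Entry delta = 5 - -3 = 8
Det delta = 8 * -25 = -200
New det = 71 + -200 = -129

Answer: -129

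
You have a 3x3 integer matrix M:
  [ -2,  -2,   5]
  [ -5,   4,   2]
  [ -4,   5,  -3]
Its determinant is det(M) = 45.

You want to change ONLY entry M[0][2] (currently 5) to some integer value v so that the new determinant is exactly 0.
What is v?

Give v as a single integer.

Answer: 10

Derivation:
det is linear in entry M[0][2]: det = old_det + (v - 5) * C_02
Cofactor C_02 = -9
Want det = 0: 45 + (v - 5) * -9 = 0
  (v - 5) = -45 / -9 = 5
  v = 5 + (5) = 10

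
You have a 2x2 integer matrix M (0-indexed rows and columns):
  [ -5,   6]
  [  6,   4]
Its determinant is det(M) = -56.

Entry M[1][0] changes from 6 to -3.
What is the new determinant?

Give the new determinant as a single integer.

Answer: -2

Derivation:
det is linear in row 1: changing M[1][0] by delta changes det by delta * cofactor(1,0).
Cofactor C_10 = (-1)^(1+0) * minor(1,0) = -6
Entry delta = -3 - 6 = -9
Det delta = -9 * -6 = 54
New det = -56 + 54 = -2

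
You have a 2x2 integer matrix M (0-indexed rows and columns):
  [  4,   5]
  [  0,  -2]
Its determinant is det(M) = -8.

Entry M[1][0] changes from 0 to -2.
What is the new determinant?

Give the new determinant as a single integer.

det is linear in row 1: changing M[1][0] by delta changes det by delta * cofactor(1,0).
Cofactor C_10 = (-1)^(1+0) * minor(1,0) = -5
Entry delta = -2 - 0 = -2
Det delta = -2 * -5 = 10
New det = -8 + 10 = 2

Answer: 2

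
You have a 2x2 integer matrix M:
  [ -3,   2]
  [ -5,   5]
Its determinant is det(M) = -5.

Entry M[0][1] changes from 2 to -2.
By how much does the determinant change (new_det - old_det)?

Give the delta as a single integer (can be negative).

Answer: -20

Derivation:
Cofactor C_01 = 5
Entry delta = -2 - 2 = -4
Det delta = entry_delta * cofactor = -4 * 5 = -20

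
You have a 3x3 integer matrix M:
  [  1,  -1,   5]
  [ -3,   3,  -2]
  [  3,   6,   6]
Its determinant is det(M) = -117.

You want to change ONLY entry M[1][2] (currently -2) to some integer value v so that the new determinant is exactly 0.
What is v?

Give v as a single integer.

det is linear in entry M[1][2]: det = old_det + (v - -2) * C_12
Cofactor C_12 = -9
Want det = 0: -117 + (v - -2) * -9 = 0
  (v - -2) = 117 / -9 = -13
  v = -2 + (-13) = -15

Answer: -15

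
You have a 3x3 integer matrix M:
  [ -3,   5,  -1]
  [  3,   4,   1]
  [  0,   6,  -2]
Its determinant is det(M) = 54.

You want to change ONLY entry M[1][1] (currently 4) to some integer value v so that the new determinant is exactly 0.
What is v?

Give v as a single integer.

det is linear in entry M[1][1]: det = old_det + (v - 4) * C_11
Cofactor C_11 = 6
Want det = 0: 54 + (v - 4) * 6 = 0
  (v - 4) = -54 / 6 = -9
  v = 4 + (-9) = -5

Answer: -5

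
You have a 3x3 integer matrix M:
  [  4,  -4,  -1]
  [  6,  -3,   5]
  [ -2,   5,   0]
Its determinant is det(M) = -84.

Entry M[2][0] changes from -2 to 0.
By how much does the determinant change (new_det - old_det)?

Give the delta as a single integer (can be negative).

Answer: -46

Derivation:
Cofactor C_20 = -23
Entry delta = 0 - -2 = 2
Det delta = entry_delta * cofactor = 2 * -23 = -46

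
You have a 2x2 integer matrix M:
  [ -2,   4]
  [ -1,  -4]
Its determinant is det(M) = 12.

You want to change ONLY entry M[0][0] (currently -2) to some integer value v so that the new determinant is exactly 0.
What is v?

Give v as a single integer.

det is linear in entry M[0][0]: det = old_det + (v - -2) * C_00
Cofactor C_00 = -4
Want det = 0: 12 + (v - -2) * -4 = 0
  (v - -2) = -12 / -4 = 3
  v = -2 + (3) = 1

Answer: 1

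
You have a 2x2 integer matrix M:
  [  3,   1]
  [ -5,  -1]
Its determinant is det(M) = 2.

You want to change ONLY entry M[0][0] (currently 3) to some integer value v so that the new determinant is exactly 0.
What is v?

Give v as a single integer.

Answer: 5

Derivation:
det is linear in entry M[0][0]: det = old_det + (v - 3) * C_00
Cofactor C_00 = -1
Want det = 0: 2 + (v - 3) * -1 = 0
  (v - 3) = -2 / -1 = 2
  v = 3 + (2) = 5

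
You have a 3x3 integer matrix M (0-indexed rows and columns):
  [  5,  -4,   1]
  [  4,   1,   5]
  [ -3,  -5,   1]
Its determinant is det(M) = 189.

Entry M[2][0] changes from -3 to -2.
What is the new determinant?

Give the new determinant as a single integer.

det is linear in row 2: changing M[2][0] by delta changes det by delta * cofactor(2,0).
Cofactor C_20 = (-1)^(2+0) * minor(2,0) = -21
Entry delta = -2 - -3 = 1
Det delta = 1 * -21 = -21
New det = 189 + -21 = 168

Answer: 168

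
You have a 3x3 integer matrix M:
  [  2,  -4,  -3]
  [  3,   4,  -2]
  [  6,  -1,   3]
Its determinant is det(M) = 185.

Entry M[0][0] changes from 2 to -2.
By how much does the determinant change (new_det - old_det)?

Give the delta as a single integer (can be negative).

Answer: -40

Derivation:
Cofactor C_00 = 10
Entry delta = -2 - 2 = -4
Det delta = entry_delta * cofactor = -4 * 10 = -40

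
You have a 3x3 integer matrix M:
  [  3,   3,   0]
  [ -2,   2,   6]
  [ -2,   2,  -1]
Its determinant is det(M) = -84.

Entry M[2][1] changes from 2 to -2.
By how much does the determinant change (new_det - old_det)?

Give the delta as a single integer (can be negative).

Answer: 72

Derivation:
Cofactor C_21 = -18
Entry delta = -2 - 2 = -4
Det delta = entry_delta * cofactor = -4 * -18 = 72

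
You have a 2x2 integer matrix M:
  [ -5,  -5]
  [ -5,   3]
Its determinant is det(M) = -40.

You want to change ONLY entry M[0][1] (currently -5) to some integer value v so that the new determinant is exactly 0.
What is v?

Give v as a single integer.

Answer: 3

Derivation:
det is linear in entry M[0][1]: det = old_det + (v - -5) * C_01
Cofactor C_01 = 5
Want det = 0: -40 + (v - -5) * 5 = 0
  (v - -5) = 40 / 5 = 8
  v = -5 + (8) = 3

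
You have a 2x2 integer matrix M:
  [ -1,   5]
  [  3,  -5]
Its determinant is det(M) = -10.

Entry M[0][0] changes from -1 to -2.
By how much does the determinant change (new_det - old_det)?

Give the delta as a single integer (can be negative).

Answer: 5

Derivation:
Cofactor C_00 = -5
Entry delta = -2 - -1 = -1
Det delta = entry_delta * cofactor = -1 * -5 = 5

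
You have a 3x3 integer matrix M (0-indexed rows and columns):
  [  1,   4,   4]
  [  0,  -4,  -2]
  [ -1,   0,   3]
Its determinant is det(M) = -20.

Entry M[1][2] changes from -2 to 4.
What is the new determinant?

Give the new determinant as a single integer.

Answer: -44

Derivation:
det is linear in row 1: changing M[1][2] by delta changes det by delta * cofactor(1,2).
Cofactor C_12 = (-1)^(1+2) * minor(1,2) = -4
Entry delta = 4 - -2 = 6
Det delta = 6 * -4 = -24
New det = -20 + -24 = -44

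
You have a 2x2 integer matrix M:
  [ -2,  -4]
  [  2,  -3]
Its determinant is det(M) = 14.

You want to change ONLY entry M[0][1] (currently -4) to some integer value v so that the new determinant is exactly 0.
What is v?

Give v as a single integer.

Answer: 3

Derivation:
det is linear in entry M[0][1]: det = old_det + (v - -4) * C_01
Cofactor C_01 = -2
Want det = 0: 14 + (v - -4) * -2 = 0
  (v - -4) = -14 / -2 = 7
  v = -4 + (7) = 3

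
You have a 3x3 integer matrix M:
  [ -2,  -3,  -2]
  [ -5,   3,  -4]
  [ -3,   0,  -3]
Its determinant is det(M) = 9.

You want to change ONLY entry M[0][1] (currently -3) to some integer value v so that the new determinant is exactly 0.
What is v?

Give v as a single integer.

Answer: 0

Derivation:
det is linear in entry M[0][1]: det = old_det + (v - -3) * C_01
Cofactor C_01 = -3
Want det = 0: 9 + (v - -3) * -3 = 0
  (v - -3) = -9 / -3 = 3
  v = -3 + (3) = 0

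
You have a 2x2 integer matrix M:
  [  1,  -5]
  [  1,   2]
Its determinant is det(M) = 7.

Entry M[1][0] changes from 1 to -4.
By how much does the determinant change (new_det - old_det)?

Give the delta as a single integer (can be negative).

Cofactor C_10 = 5
Entry delta = -4 - 1 = -5
Det delta = entry_delta * cofactor = -5 * 5 = -25

Answer: -25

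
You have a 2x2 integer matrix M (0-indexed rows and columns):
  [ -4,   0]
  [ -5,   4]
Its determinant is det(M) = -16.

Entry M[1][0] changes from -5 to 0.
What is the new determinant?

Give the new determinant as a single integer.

det is linear in row 1: changing M[1][0] by delta changes det by delta * cofactor(1,0).
Cofactor C_10 = (-1)^(1+0) * minor(1,0) = 0
Entry delta = 0 - -5 = 5
Det delta = 5 * 0 = 0
New det = -16 + 0 = -16

Answer: -16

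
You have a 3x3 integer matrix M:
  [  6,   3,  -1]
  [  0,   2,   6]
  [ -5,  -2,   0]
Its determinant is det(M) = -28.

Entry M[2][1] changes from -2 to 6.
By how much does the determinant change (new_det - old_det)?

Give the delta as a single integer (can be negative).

Cofactor C_21 = -36
Entry delta = 6 - -2 = 8
Det delta = entry_delta * cofactor = 8 * -36 = -288

Answer: -288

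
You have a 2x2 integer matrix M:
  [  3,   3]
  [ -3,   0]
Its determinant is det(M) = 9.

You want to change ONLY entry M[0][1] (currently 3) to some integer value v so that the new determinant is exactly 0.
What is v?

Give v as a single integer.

Answer: 0

Derivation:
det is linear in entry M[0][1]: det = old_det + (v - 3) * C_01
Cofactor C_01 = 3
Want det = 0: 9 + (v - 3) * 3 = 0
  (v - 3) = -9 / 3 = -3
  v = 3 + (-3) = 0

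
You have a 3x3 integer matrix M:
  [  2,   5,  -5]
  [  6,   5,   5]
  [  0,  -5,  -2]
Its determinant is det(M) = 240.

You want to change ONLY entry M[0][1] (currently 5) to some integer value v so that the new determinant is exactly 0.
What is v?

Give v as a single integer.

Answer: -15

Derivation:
det is linear in entry M[0][1]: det = old_det + (v - 5) * C_01
Cofactor C_01 = 12
Want det = 0: 240 + (v - 5) * 12 = 0
  (v - 5) = -240 / 12 = -20
  v = 5 + (-20) = -15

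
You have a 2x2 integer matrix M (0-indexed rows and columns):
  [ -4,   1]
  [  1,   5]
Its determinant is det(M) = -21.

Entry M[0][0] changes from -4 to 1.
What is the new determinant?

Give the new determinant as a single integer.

det is linear in row 0: changing M[0][0] by delta changes det by delta * cofactor(0,0).
Cofactor C_00 = (-1)^(0+0) * minor(0,0) = 5
Entry delta = 1 - -4 = 5
Det delta = 5 * 5 = 25
New det = -21 + 25 = 4

Answer: 4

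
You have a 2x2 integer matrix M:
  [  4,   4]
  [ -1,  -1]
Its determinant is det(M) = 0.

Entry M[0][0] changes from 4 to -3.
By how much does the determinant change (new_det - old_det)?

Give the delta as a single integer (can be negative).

Answer: 7

Derivation:
Cofactor C_00 = -1
Entry delta = -3 - 4 = -7
Det delta = entry_delta * cofactor = -7 * -1 = 7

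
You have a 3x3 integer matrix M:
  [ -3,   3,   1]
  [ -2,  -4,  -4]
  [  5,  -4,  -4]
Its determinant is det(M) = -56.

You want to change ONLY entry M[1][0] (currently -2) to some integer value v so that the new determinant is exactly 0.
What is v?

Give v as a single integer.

det is linear in entry M[1][0]: det = old_det + (v - -2) * C_10
Cofactor C_10 = 8
Want det = 0: -56 + (v - -2) * 8 = 0
  (v - -2) = 56 / 8 = 7
  v = -2 + (7) = 5

Answer: 5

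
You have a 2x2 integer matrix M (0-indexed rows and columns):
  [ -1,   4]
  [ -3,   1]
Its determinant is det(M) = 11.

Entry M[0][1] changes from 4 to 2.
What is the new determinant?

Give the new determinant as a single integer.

det is linear in row 0: changing M[0][1] by delta changes det by delta * cofactor(0,1).
Cofactor C_01 = (-1)^(0+1) * minor(0,1) = 3
Entry delta = 2 - 4 = -2
Det delta = -2 * 3 = -6
New det = 11 + -6 = 5

Answer: 5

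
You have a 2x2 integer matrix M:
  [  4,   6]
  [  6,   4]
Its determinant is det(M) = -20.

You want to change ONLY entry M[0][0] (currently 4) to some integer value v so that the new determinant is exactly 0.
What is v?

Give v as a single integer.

det is linear in entry M[0][0]: det = old_det + (v - 4) * C_00
Cofactor C_00 = 4
Want det = 0: -20 + (v - 4) * 4 = 0
  (v - 4) = 20 / 4 = 5
  v = 4 + (5) = 9

Answer: 9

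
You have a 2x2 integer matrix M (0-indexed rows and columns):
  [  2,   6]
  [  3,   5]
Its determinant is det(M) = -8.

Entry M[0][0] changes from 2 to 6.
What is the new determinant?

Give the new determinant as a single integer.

det is linear in row 0: changing M[0][0] by delta changes det by delta * cofactor(0,0).
Cofactor C_00 = (-1)^(0+0) * minor(0,0) = 5
Entry delta = 6 - 2 = 4
Det delta = 4 * 5 = 20
New det = -8 + 20 = 12

Answer: 12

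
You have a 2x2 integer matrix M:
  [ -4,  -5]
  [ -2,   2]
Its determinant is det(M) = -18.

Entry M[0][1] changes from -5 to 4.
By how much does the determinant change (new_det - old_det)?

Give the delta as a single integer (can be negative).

Cofactor C_01 = 2
Entry delta = 4 - -5 = 9
Det delta = entry_delta * cofactor = 9 * 2 = 18

Answer: 18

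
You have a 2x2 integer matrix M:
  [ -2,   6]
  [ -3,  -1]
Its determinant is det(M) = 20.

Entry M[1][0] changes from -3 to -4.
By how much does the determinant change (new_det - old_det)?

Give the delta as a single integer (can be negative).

Answer: 6

Derivation:
Cofactor C_10 = -6
Entry delta = -4 - -3 = -1
Det delta = entry_delta * cofactor = -1 * -6 = 6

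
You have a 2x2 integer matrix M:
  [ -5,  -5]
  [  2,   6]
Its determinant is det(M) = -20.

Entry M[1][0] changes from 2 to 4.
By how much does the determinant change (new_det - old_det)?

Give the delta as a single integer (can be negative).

Answer: 10

Derivation:
Cofactor C_10 = 5
Entry delta = 4 - 2 = 2
Det delta = entry_delta * cofactor = 2 * 5 = 10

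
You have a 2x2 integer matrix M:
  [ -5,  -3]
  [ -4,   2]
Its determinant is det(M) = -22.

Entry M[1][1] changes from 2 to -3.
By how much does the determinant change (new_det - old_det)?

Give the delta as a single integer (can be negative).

Cofactor C_11 = -5
Entry delta = -3 - 2 = -5
Det delta = entry_delta * cofactor = -5 * -5 = 25

Answer: 25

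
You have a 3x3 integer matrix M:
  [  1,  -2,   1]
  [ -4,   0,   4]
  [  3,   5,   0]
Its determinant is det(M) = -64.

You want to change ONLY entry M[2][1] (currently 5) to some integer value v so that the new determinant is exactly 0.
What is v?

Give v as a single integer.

det is linear in entry M[2][1]: det = old_det + (v - 5) * C_21
Cofactor C_21 = -8
Want det = 0: -64 + (v - 5) * -8 = 0
  (v - 5) = 64 / -8 = -8
  v = 5 + (-8) = -3

Answer: -3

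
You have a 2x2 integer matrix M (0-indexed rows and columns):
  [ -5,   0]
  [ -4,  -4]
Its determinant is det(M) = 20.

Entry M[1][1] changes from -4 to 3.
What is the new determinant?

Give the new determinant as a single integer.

Answer: -15

Derivation:
det is linear in row 1: changing M[1][1] by delta changes det by delta * cofactor(1,1).
Cofactor C_11 = (-1)^(1+1) * minor(1,1) = -5
Entry delta = 3 - -4 = 7
Det delta = 7 * -5 = -35
New det = 20 + -35 = -15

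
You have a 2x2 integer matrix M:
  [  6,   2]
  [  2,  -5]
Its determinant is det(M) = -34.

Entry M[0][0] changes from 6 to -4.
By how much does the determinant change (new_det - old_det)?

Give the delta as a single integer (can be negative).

Answer: 50

Derivation:
Cofactor C_00 = -5
Entry delta = -4 - 6 = -10
Det delta = entry_delta * cofactor = -10 * -5 = 50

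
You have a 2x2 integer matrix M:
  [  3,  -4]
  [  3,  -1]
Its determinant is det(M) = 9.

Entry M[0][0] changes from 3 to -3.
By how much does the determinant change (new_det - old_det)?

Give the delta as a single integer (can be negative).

Answer: 6

Derivation:
Cofactor C_00 = -1
Entry delta = -3 - 3 = -6
Det delta = entry_delta * cofactor = -6 * -1 = 6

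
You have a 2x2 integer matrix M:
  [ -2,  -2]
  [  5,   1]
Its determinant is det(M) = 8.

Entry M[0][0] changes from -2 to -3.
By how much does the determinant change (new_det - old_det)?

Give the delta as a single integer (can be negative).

Cofactor C_00 = 1
Entry delta = -3 - -2 = -1
Det delta = entry_delta * cofactor = -1 * 1 = -1

Answer: -1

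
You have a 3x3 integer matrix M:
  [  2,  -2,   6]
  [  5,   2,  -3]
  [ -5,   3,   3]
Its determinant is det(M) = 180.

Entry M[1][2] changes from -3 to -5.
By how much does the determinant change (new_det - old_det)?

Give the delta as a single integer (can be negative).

Answer: -8

Derivation:
Cofactor C_12 = 4
Entry delta = -5 - -3 = -2
Det delta = entry_delta * cofactor = -2 * 4 = -8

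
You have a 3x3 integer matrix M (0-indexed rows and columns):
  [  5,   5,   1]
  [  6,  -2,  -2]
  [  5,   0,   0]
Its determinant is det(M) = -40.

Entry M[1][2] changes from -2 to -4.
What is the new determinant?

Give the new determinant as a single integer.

det is linear in row 1: changing M[1][2] by delta changes det by delta * cofactor(1,2).
Cofactor C_12 = (-1)^(1+2) * minor(1,2) = 25
Entry delta = -4 - -2 = -2
Det delta = -2 * 25 = -50
New det = -40 + -50 = -90

Answer: -90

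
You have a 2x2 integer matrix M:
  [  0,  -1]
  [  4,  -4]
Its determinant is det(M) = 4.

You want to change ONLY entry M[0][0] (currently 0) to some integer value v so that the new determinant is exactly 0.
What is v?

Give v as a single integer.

det is linear in entry M[0][0]: det = old_det + (v - 0) * C_00
Cofactor C_00 = -4
Want det = 0: 4 + (v - 0) * -4 = 0
  (v - 0) = -4 / -4 = 1
  v = 0 + (1) = 1

Answer: 1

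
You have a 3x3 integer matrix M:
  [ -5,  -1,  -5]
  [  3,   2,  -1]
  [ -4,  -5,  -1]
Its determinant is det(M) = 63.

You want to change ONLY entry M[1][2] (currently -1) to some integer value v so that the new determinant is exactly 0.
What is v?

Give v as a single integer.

det is linear in entry M[1][2]: det = old_det + (v - -1) * C_12
Cofactor C_12 = -21
Want det = 0: 63 + (v - -1) * -21 = 0
  (v - -1) = -63 / -21 = 3
  v = -1 + (3) = 2

Answer: 2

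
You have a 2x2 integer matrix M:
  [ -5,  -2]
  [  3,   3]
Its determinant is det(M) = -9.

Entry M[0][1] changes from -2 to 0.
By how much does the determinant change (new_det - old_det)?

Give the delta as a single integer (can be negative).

Answer: -6

Derivation:
Cofactor C_01 = -3
Entry delta = 0 - -2 = 2
Det delta = entry_delta * cofactor = 2 * -3 = -6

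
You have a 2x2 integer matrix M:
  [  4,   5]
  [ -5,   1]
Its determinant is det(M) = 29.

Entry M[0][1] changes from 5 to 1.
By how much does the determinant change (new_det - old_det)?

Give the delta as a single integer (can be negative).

Answer: -20

Derivation:
Cofactor C_01 = 5
Entry delta = 1 - 5 = -4
Det delta = entry_delta * cofactor = -4 * 5 = -20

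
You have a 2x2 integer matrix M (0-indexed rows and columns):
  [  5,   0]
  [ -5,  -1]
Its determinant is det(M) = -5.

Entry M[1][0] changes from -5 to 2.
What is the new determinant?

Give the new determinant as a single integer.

det is linear in row 1: changing M[1][0] by delta changes det by delta * cofactor(1,0).
Cofactor C_10 = (-1)^(1+0) * minor(1,0) = 0
Entry delta = 2 - -5 = 7
Det delta = 7 * 0 = 0
New det = -5 + 0 = -5

Answer: -5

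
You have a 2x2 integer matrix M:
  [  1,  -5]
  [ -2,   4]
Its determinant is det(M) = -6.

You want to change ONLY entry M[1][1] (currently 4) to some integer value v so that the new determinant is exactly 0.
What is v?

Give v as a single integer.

Answer: 10

Derivation:
det is linear in entry M[1][1]: det = old_det + (v - 4) * C_11
Cofactor C_11 = 1
Want det = 0: -6 + (v - 4) * 1 = 0
  (v - 4) = 6 / 1 = 6
  v = 4 + (6) = 10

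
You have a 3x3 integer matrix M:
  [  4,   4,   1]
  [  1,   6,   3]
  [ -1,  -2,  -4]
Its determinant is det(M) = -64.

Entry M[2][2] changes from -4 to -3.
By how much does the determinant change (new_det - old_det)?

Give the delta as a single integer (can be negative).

Cofactor C_22 = 20
Entry delta = -3 - -4 = 1
Det delta = entry_delta * cofactor = 1 * 20 = 20

Answer: 20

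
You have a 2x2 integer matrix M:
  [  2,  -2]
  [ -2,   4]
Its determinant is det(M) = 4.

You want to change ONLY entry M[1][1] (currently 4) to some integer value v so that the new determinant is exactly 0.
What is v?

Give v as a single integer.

det is linear in entry M[1][1]: det = old_det + (v - 4) * C_11
Cofactor C_11 = 2
Want det = 0: 4 + (v - 4) * 2 = 0
  (v - 4) = -4 / 2 = -2
  v = 4 + (-2) = 2

Answer: 2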